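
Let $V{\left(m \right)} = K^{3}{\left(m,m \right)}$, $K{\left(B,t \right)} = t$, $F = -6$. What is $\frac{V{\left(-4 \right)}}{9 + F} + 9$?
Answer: $- \frac{37}{3} \approx -12.333$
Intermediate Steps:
$V{\left(m \right)} = m^{3}$
$\frac{V{\left(-4 \right)}}{9 + F} + 9 = \frac{\left(-4\right)^{3}}{9 - 6} + 9 = \frac{1}{3} \left(-64\right) + 9 = - \frac{64}{3} + 9 = - \frac{37}{3}$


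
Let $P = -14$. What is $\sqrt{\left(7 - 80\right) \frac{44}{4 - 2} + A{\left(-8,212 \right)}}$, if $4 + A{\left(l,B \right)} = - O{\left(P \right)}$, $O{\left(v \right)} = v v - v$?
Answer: $2 i \sqrt{455} \approx 42.661 i$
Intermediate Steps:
$O{\left(v \right)} = v^{2} - v$
$A{\left(l,B \right)} = -214$ ($A{\left(l,B \right)} = -4 - - 14 \left(-1 - 14\right) = -4 - \left(-14\right) \left(-15\right) = -4 - 210 = -214$)
$\sqrt{\left(7 - 80\right) \frac{44}{4 - 2} + A{\left(-8,212 \right)}} = \sqrt{\left(7 - 80\right) \frac{44}{4 - 2} - 214} = \sqrt{- 73 \cdot \frac{44}{2} - 214} = \sqrt{- 73 \cdot 44 \cdot \frac{1}{2} - 214} = \sqrt{\left(-73\right) 22 - 214} = \sqrt{-1606 - 214} = \sqrt{-1820} = 2 i \sqrt{455}$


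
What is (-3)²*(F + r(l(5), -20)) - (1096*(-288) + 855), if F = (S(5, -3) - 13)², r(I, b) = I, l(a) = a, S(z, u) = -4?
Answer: 317439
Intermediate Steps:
F = 289 (F = (-4 - 13)² = (-17)² = 289)
(-3)²*(F + r(l(5), -20)) - (1096*(-288) + 855) = (-3)²*(289 + 5) - (1096*(-288) + 855) = 9*294 - (-315648 + 855) = 2646 - 1*(-314793) = 2646 + 314793 = 317439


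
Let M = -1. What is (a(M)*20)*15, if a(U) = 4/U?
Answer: -1200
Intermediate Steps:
(a(M)*20)*15 = ((4/(-1))*20)*15 = ((4*(-1))*20)*15 = -4*20*15 = -80*15 = -1200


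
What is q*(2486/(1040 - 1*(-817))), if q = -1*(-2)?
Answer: 4972/1857 ≈ 2.6774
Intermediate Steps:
q = 2
q*(2486/(1040 - 1*(-817))) = 2*(2486/(1040 - 1*(-817))) = 2*(2486/(1040 + 817)) = 2*(2486/1857) = 4972/1857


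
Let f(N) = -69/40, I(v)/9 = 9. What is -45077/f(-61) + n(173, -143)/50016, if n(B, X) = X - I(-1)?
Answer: 939404519/35949 ≈ 26132.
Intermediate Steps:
I(v) = 81 (I(v) = 9*9 = 81)
n(B, X) = -81 + X (n(B, X) = X - 1*81 = X - 81 = -81 + X)
f(N) = -69/40 (f(N) = -69*1/40 = -69/40)
-45077/f(-61) + n(173, -143)/50016 = -45077/(-69/40) + (-81 - 143)/50016 = -45077*(-40/69) - 224*1/50016 = 1803080/69 - 7/1563 = 939404519/35949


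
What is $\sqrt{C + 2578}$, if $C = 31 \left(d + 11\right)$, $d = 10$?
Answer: $\sqrt{3229} \approx 56.824$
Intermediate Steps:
$C = 651$ ($C = 31 \left(10 + 11\right) = 31 \cdot 21 = 651$)
$\sqrt{C + 2578} = \sqrt{651 + 2578} = \sqrt{3229}$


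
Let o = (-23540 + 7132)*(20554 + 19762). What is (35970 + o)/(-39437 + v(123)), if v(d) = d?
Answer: 330734479/19657 ≈ 16825.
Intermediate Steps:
o = -661504928 (o = -16408*40316 = -661504928)
(35970 + o)/(-39437 + v(123)) = (35970 - 661504928)/(-39437 + 123) = -661468958/(-39314) = -661468958*(-1/39314) = 330734479/19657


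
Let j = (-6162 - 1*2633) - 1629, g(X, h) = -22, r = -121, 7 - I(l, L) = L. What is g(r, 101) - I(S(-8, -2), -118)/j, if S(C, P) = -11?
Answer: -229203/10424 ≈ -21.988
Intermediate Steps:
I(l, L) = 7 - L
j = -10424 (j = (-6162 - 2633) - 1629 = -8795 - 1629 = -10424)
g(r, 101) - I(S(-8, -2), -118)/j = -22 - (7 - 1*(-118))/(-10424) = -22 - (7 + 118)*(-1)/10424 = -22 - 125*(-1)/10424 = -22 - 1*(-125/10424) = -22 + 125/10424 = -229203/10424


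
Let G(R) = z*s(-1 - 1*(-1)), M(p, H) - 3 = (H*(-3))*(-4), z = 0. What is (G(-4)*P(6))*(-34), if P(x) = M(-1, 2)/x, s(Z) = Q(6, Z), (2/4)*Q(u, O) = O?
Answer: 0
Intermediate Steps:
Q(u, O) = 2*O
s(Z) = 2*Z
M(p, H) = 3 + 12*H (M(p, H) = 3 + (H*(-3))*(-4) = 3 - 3*H*(-4) = 3 + 12*H)
G(R) = 0 (G(R) = 0*(2*(-1 - 1*(-1))) = 0*(2*(-1 + 1)) = 0*(2*0) = 0*0 = 0)
P(x) = 27/x (P(x) = (3 + 12*2)/x = (3 + 24)/x = 27/x)
(G(-4)*P(6))*(-34) = (0*(27/6))*(-34) = (0*(27*(1/6)))*(-34) = (0*(9/2))*(-34) = 0*(-34) = 0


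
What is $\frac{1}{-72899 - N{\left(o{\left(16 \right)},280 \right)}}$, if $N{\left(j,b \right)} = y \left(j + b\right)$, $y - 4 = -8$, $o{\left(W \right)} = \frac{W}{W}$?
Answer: $- \frac{1}{71775} \approx -1.3932 \cdot 10^{-5}$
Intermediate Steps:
$o{\left(W \right)} = 1$
$y = -4$ ($y = 4 - 8 = -4$)
$N{\left(j,b \right)} = - 4 b - 4 j$ ($N{\left(j,b \right)} = - 4 \left(j + b\right) = - 4 \left(b + j\right) = - 4 b - 4 j$)
$\frac{1}{-72899 - N{\left(o{\left(16 \right)},280 \right)}} = \frac{1}{-72899 - \left(\left(-4\right) 280 - 4\right)} = \frac{1}{-72899 - \left(-1120 - 4\right)} = \frac{1}{-72899 - -1124} = \frac{1}{-72899 + 1124} = \frac{1}{-71775} = - \frac{1}{71775}$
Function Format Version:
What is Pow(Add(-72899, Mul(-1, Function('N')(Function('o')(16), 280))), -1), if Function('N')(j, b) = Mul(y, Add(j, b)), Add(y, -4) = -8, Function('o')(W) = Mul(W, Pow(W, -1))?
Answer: Rational(-1, 71775) ≈ -1.3932e-5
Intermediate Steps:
Function('o')(W) = 1
y = -4 (y = Add(4, -8) = -4)
Function('N')(j, b) = Add(Mul(-4, b), Mul(-4, j)) (Function('N')(j, b) = Mul(-4, Add(j, b)) = Mul(-4, Add(b, j)) = Add(Mul(-4, b), Mul(-4, j)))
Pow(Add(-72899, Mul(-1, Function('N')(Function('o')(16), 280))), -1) = Pow(Add(-72899, Mul(-1, Add(Mul(-4, 280), Mul(-4, 1)))), -1) = Pow(Add(-72899, Mul(-1, Add(-1120, -4))), -1) = Pow(Add(-72899, Mul(-1, -1124)), -1) = Pow(Add(-72899, 1124), -1) = Pow(-71775, -1) = Rational(-1, 71775)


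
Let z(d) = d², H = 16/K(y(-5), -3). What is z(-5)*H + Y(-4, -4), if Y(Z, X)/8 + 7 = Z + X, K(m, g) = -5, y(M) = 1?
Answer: -200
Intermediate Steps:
H = -16/5 (H = 16/(-5) = 16*(-⅕) = -16/5 ≈ -3.2000)
Y(Z, X) = -56 + 8*X + 8*Z (Y(Z, X) = -56 + 8*(Z + X) = -56 + 8*(X + Z) = -56 + (8*X + 8*Z) = -56 + 8*X + 8*Z)
z(-5)*H + Y(-4, -4) = (-5)²*(-16/5) + (-56 + 8*(-4) + 8*(-4)) = 25*(-16/5) + (-56 - 32 - 32) = -80 - 120 = -200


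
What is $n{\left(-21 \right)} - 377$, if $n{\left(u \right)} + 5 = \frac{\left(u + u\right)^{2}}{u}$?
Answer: $-466$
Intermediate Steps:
$n{\left(u \right)} = -5 + 4 u$ ($n{\left(u \right)} = -5 + \frac{\left(u + u\right)^{2}}{u} = -5 + \frac{\left(2 u\right)^{2}}{u} = -5 + \frac{4 u^{2}}{u} = -5 + 4 u$)
$n{\left(-21 \right)} - 377 = \left(-5 + 4 \left(-21\right)\right) - 377 = \left(-5 - 84\right) - 377 = -89 - 377 = -466$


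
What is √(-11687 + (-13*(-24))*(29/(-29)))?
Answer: 13*I*√71 ≈ 109.54*I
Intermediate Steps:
√(-11687 + (-13*(-24))*(29/(-29))) = √(-11687 + 312*(29*(-1/29))) = √(-11687 + 312*(-1)) = √(-11687 - 312) = √(-11999) = 13*I*√71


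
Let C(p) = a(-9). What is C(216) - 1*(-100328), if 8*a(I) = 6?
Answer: 401315/4 ≈ 1.0033e+5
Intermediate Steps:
a(I) = ¾ (a(I) = (⅛)*6 = ¾)
C(p) = ¾
C(216) - 1*(-100328) = ¾ - 1*(-100328) = ¾ + 100328 = 401315/4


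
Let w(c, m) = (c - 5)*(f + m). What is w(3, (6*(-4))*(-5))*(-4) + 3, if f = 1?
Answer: 971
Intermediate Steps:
w(c, m) = (1 + m)*(-5 + c) (w(c, m) = (c - 5)*(1 + m) = (-5 + c)*(1 + m) = (1 + m)*(-5 + c))
w(3, (6*(-4))*(-5))*(-4) + 3 = (-5 + 3 - 5*6*(-4)*(-5) + 3*((6*(-4))*(-5)))*(-4) + 3 = (-5 + 3 - (-120)*(-5) + 3*(-24*(-5)))*(-4) + 3 = (-5 + 3 - 5*120 + 3*120)*(-4) + 3 = (-5 + 3 - 600 + 360)*(-4) + 3 = -242*(-4) + 3 = 968 + 3 = 971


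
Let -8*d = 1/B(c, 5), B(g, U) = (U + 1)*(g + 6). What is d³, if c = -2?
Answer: -1/7077888 ≈ -1.4128e-7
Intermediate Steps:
B(g, U) = (1 + U)*(6 + g)
d = -1/192 (d = -1/(8*(6 - 2 + 6*5 + 5*(-2))) = -1/(8*(6 - 2 + 30 - 10)) = -⅛/24 = -⅛*1/24 = -1/192 ≈ -0.0052083)
d³ = (-1/192)³ = -1/7077888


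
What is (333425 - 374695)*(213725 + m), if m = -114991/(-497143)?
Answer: -4385020150025820/497143 ≈ -8.8204e+9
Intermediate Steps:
m = 114991/497143 (m = -114991*(-1/497143) = 114991/497143 ≈ 0.23130)
(333425 - 374695)*(213725 + m) = (333425 - 374695)*(213725 + 114991/497143) = -41270*106252002666/497143 = -4385020150025820/497143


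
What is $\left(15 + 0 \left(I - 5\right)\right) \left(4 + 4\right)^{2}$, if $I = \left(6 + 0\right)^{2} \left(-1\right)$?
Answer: $960$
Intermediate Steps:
$I = -36$ ($I = 6^{2} \left(-1\right) = 36 \left(-1\right) = -36$)
$\left(15 + 0 \left(I - 5\right)\right) \left(4 + 4\right)^{2} = \left(15 + 0 \left(-36 - 5\right)\right) \left(4 + 4\right)^{2} = \left(15 + 0 \left(-41\right)\right) 8^{2} = \left(15 + 0\right) 64 = 15 \cdot 64 = 960$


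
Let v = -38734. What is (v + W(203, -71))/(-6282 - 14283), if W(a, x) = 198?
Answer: 38536/20565 ≈ 1.8739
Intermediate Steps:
(v + W(203, -71))/(-6282 - 14283) = (-38734 + 198)/(-6282 - 14283) = -38536/(-20565) = -38536*(-1/20565) = 38536/20565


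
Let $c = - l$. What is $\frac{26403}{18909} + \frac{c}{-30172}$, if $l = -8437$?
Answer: $\frac{212365361}{190174116} \approx 1.1167$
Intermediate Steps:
$c = 8437$ ($c = \left(-1\right) \left(-8437\right) = 8437$)
$\frac{26403}{18909} + \frac{c}{-30172} = \frac{26403}{18909} + \frac{8437}{-30172} = 26403 \cdot \frac{1}{18909} + 8437 \left(- \frac{1}{30172}\right) = \frac{8801}{6303} - \frac{8437}{30172} = \frac{212365361}{190174116}$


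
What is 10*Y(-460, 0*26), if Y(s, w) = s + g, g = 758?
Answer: 2980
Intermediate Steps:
Y(s, w) = 758 + s (Y(s, w) = s + 758 = 758 + s)
10*Y(-460, 0*26) = 10*(758 - 460) = 10*298 = 2980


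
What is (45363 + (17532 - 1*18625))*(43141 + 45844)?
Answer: 3939365950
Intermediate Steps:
(45363 + (17532 - 1*18625))*(43141 + 45844) = (45363 + (17532 - 18625))*88985 = (45363 - 1093)*88985 = 44270*88985 = 3939365950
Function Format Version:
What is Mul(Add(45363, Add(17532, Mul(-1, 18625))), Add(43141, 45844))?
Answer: 3939365950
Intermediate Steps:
Mul(Add(45363, Add(17532, Mul(-1, 18625))), Add(43141, 45844)) = Mul(Add(45363, Add(17532, -18625)), 88985) = Mul(Add(45363, -1093), 88985) = Mul(44270, 88985) = 3939365950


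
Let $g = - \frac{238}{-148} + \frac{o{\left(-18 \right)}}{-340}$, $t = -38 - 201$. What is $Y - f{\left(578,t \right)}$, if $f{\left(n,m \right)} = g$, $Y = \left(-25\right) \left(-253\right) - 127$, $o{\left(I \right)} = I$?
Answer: $\frac{19487486}{3145} \approx 6196.3$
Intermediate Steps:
$Y = 6198$ ($Y = 6325 - 127 = 6198$)
$t = -239$
$g = \frac{5224}{3145}$ ($g = - \frac{238}{-148} - \frac{18}{-340} = \left(-238\right) \left(- \frac{1}{148}\right) - - \frac{9}{170} = \frac{119}{74} + \frac{9}{170} = \frac{5224}{3145} \approx 1.661$)
$f{\left(n,m \right)} = \frac{5224}{3145}$
$Y - f{\left(578,t \right)} = 6198 - \frac{5224}{3145} = \frac{19487486}{3145}$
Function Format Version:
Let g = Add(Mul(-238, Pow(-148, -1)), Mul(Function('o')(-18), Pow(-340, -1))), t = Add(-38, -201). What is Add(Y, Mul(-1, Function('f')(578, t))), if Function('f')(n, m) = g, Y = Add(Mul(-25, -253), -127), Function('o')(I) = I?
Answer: Rational(19487486, 3145) ≈ 6196.3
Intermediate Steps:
Y = 6198 (Y = Add(6325, -127) = 6198)
t = -239
g = Rational(5224, 3145) (g = Add(Mul(-238, Pow(-148, -1)), Mul(-18, Pow(-340, -1))) = Add(Mul(-238, Rational(-1, 148)), Mul(-18, Rational(-1, 340))) = Add(Rational(119, 74), Rational(9, 170)) = Rational(5224, 3145) ≈ 1.6610)
Function('f')(n, m) = Rational(5224, 3145)
Add(Y, Mul(-1, Function('f')(578, t))) = Add(6198, Mul(-1, Rational(5224, 3145))) = Add(6198, Rational(-5224, 3145)) = Rational(19487486, 3145)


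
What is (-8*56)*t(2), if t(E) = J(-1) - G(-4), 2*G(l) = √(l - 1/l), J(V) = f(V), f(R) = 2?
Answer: -896 + 112*I*√15 ≈ -896.0 + 433.77*I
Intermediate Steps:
J(V) = 2
G(l) = √(l - 1/l)/2
t(E) = 2 - I*√15/4 (t(E) = 2 - √(-4 - 1/(-4))/2 = 2 - √(-4 - 1*(-¼))/2 = 2 - √(-4 + ¼)/2 = 2 - √(-15/4)/2 = 2 - I*√15/2/2 = 2 - I*√15/4)
(-8*56)*t(2) = (-8*56)*(2 - I*√15/4) = -448*(2 - I*√15/4) = -896 + 112*I*√15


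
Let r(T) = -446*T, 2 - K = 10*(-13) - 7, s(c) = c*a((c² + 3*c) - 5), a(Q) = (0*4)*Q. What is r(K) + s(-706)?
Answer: -61994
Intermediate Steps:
a(Q) = 0 (a(Q) = 0*Q = 0)
s(c) = 0 (s(c) = c*0 = 0)
K = 139 (K = 2 - (10*(-13) - 7) = 2 - (-130 - 7) = 2 - 1*(-137) = 2 + 137 = 139)
r(K) + s(-706) = -446*139 + 0 = -61994 + 0 = -61994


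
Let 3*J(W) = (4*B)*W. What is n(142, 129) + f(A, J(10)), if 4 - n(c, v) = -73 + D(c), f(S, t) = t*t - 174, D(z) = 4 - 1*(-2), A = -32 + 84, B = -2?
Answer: 5473/9 ≈ 608.11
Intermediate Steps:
A = 52
D(z) = 6 (D(z) = 4 + 2 = 6)
J(W) = -8*W/3 (J(W) = ((4*(-2))*W)/3 = (-8*W)/3 = -8*W/3)
f(S, t) = -174 + t**2 (f(S, t) = t**2 - 174 = -174 + t**2)
n(c, v) = 71 (n(c, v) = 4 - (-73 + 6) = 4 - 1*(-67) = 4 + 67 = 71)
n(142, 129) + f(A, J(10)) = 71 + (-174 + (-8/3*10)**2) = 71 + (-174 + (-80/3)**2) = 71 + (-174 + 6400/9) = 71 + 4834/9 = 5473/9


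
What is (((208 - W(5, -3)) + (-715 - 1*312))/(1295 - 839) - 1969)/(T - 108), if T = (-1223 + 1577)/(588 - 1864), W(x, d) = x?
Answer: 71670368/3937617 ≈ 18.201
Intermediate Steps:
T = -177/638 (T = 354/(-1276) = 354*(-1/1276) = -177/638 ≈ -0.27743)
(((208 - W(5, -3)) + (-715 - 1*312))/(1295 - 839) - 1969)/(T - 108) = (((208 - 1*5) + (-715 - 1*312))/(1295 - 839) - 1969)/(-177/638 - 108) = (((208 - 5) + (-715 - 312))/456 - 1969)/(-69081/638) = ((203 - 1027)*(1/456) - 1969)*(-638/69081) = (-824*1/456 - 1969)*(-638/69081) = (-103/57 - 1969)*(-638/69081) = -112336/57*(-638/69081) = 71670368/3937617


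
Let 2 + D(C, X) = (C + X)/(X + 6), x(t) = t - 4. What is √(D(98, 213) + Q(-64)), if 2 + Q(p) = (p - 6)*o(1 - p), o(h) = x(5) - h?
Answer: √214741545/219 ≈ 66.914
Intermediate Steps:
x(t) = -4 + t
D(C, X) = -2 + (C + X)/(6 + X) (D(C, X) = -2 + (C + X)/(X + 6) = -2 + (C + X)/(6 + X))
o(h) = 1 - h (o(h) = (-4 + 5) - h = 1 - h)
Q(p) = -2 + p*(-6 + p) (Q(p) = -2 + (p - 6)*(1 - (1 - p)) = -2 + (-6 + p)*(1 + (-1 + p)) = -2 + (-6 + p)*p = -2 + p*(-6 + p))
√(D(98, 213) + Q(-64)) = √((-12 + 98 - 1*213)/(6 + 213) + (-2 + (-64)² - 6*(-64))) = √((-12 + 98 - 213)/219 + (-2 + 4096 + 384)) = √((1/219)*(-127) + 4478) = √(-127/219 + 4478) = √(980555/219) = √214741545/219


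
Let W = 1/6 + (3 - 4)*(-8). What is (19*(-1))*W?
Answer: -931/6 ≈ -155.17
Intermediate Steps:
W = 49/6 (W = ⅙ - 1*(-8) = ⅙ + 8 = 49/6 ≈ 8.1667)
(19*(-1))*W = (19*(-1))*(49/6) = -19*49/6 = -931/6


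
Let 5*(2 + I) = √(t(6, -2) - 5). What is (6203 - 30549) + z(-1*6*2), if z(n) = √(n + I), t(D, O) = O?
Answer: -24346 + √(-350 + 5*I*√7)/5 ≈ -24346.0 + 3.7423*I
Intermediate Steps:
I = -2 + I*√7/5 (I = -2 + √(-2 - 5)/5 = -2 + √(-7)/5 = -2 + (I*√7)/5 = -2 + I*√7/5 ≈ -2.0 + 0.52915*I)
z(n) = √(-2 + n + I*√7/5) (z(n) = √(n + (-2 + I*√7/5)) = √(-2 + n + I*√7/5))
(6203 - 30549) + z(-1*6*2) = (6203 - 30549) + √(-50 + 25*(-1*6*2) + 5*I*√7)/5 = -24346 + √(-50 + 25*(-6*2) + 5*I*√7)/5 = -24346 + √(-50 + 25*(-12) + 5*I*√7)/5 = -24346 + √(-50 - 300 + 5*I*√7)/5 = -24346 + √(-350 + 5*I*√7)/5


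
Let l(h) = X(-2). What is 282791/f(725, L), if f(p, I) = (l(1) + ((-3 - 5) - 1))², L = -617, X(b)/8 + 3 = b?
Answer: 282791/2401 ≈ 117.78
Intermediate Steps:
X(b) = -24 + 8*b
l(h) = -40 (l(h) = -24 + 8*(-2) = -24 - 16 = -40)
f(p, I) = 2401 (f(p, I) = (-40 + ((-3 - 5) - 1))² = (-40 + (-8 - 1))² = (-40 - 9)² = (-49)² = 2401)
282791/f(725, L) = 282791/2401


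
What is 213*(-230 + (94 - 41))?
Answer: -37701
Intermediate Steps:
213*(-230 + (94 - 41)) = 213*(-230 + 53) = 213*(-177) = -37701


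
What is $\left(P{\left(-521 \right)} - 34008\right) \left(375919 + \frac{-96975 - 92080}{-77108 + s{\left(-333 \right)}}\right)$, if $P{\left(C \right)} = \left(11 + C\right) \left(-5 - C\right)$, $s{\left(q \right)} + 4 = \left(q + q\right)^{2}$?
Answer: $- \frac{3411317099301484}{30537} \approx -1.1171 \cdot 10^{11}$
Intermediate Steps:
$s{\left(q \right)} = -4 + 4 q^{2}$ ($s{\left(q \right)} = -4 + \left(q + q\right)^{2} = -4 + \left(2 q\right)^{2} = -4 + 4 q^{2}$)
$P{\left(C \right)} = \left(-5 - C\right) \left(11 + C\right)$
$\left(P{\left(-521 \right)} - 34008\right) \left(375919 + \frac{-96975 - 92080}{-77108 + s{\left(-333 \right)}}\right) = \left(\left(-55 - \left(-521\right)^{2} - -8336\right) - 34008\right) \left(375919 + \frac{-96975 - 92080}{-77108 - \left(4 - 4 \left(-333\right)^{2}\right)}\right) = \left(\left(-55 - 271441 + 8336\right) - 34008\right) \left(375919 - \frac{189055}{-77108 + \left(-4 + 4 \cdot 110889\right)}\right) = \left(\left(-55 - 271441 + 8336\right) - 34008\right) \left(375919 - \frac{189055}{-77108 + \left(-4 + 443556\right)}\right) = \left(-263160 - 34008\right) \left(375919 - \frac{189055}{-77108 + 443552}\right) = - 297168 \left(375919 - \frac{189055}{366444}\right) = \left(-297168\right) \frac{137753072981}{366444} = - \frac{3411317099301484}{30537}$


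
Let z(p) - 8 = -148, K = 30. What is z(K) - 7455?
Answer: -7595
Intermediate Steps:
z(p) = -140 (z(p) = 8 - 148 = -140)
z(K) - 7455 = -140 - 7455 = -7595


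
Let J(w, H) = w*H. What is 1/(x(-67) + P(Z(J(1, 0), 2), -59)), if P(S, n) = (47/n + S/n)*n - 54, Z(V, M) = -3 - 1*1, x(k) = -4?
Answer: -1/15 ≈ -0.066667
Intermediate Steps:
J(w, H) = H*w
Z(V, M) = -4 (Z(V, M) = -3 - 1 = -4)
P(S, n) = -54 + n*(47/n + S/n) (P(S, n) = n*(47/n + S/n) - 54 = -54 + n*(47/n + S/n))
1/(x(-67) + P(Z(J(1, 0), 2), -59)) = 1/(-4 + (-7 - 4)) = 1/(-4 - 11) = 1/(-15) = -1/15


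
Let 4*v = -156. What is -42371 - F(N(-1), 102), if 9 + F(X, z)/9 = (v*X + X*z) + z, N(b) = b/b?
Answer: -43775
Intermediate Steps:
v = -39 (v = (¼)*(-156) = -39)
N(b) = 1
F(X, z) = -81 - 351*X + 9*z + 9*X*z (F(X, z) = -81 + 9*((-39*X + X*z) + z) = -81 + 9*(z - 39*X + X*z) = -81 + (-351*X + 9*z + 9*X*z) = -81 - 351*X + 9*z + 9*X*z)
-42371 - F(N(-1), 102) = -42371 - (-81 - 351*1 + 9*102 + 9*1*102) = -42371 - (-81 - 351 + 918 + 918) = -42371 - 1*1404 = -42371 - 1404 = -43775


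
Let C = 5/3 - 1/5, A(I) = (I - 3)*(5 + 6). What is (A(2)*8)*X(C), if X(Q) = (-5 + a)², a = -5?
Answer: -8800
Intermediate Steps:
A(I) = -33 + 11*I (A(I) = (-3 + I)*11 = -33 + 11*I)
C = 22/15 (C = 5*(⅓) - 1*⅕ = 5/3 - ⅕ = 22/15 ≈ 1.4667)
X(Q) = 100 (X(Q) = (-5 - 5)² = (-10)² = 100)
(A(2)*8)*X(C) = ((-33 + 11*2)*8)*100 = ((-33 + 22)*8)*100 = -11*8*100 = -88*100 = -8800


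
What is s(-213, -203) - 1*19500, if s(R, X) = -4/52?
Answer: -253501/13 ≈ -19500.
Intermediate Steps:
s(R, X) = -1/13 (s(R, X) = (1/52)*(-4) = -1/13)
s(-213, -203) - 1*19500 = -1/13 - 1*19500 = -1/13 - 19500 = -253501/13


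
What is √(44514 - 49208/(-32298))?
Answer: √11609212337310/16149 ≈ 210.99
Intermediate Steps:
√(44514 - 49208/(-32298)) = √(44514 - 49208*(-1/32298)) = √(44514 + 24604/16149) = √(718881190/16149) = √11609212337310/16149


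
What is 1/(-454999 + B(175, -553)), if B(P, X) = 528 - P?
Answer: -1/454646 ≈ -2.1995e-6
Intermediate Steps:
1/(-454999 + B(175, -553)) = 1/(-454999 + (528 - 1*175)) = 1/(-454999 + (528 - 175)) = 1/(-454999 + 353) = 1/(-454646) = -1/454646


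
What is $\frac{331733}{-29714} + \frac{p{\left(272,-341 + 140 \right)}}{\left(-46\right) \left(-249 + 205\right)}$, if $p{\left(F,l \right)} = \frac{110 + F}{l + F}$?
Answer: $- \frac{11915002071}{1067505164} \approx -11.162$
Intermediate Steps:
$p{\left(F,l \right)} = \frac{110 + F}{F + l}$
$\frac{331733}{-29714} + \frac{p{\left(272,-341 + 140 \right)}}{\left(-46\right) \left(-249 + 205\right)} = \frac{331733}{-29714} + \frac{\frac{1}{272 + \left(-341 + 140\right)} \left(110 + 272\right)}{\left(-46\right) \left(-249 + 205\right)} = 331733 \left(- \frac{1}{29714}\right) + \frac{\frac{1}{272 - 201} \cdot 382}{\left(-46\right) \left(-44\right)} = - \frac{331733}{29714} + \frac{\frac{1}{71} \cdot 382}{2024} = - \frac{331733}{29714} + \frac{1}{71} \cdot 382 \cdot \frac{1}{2024} = - \frac{331733}{29714} + \frac{382}{71} \cdot \frac{1}{2024} = - \frac{331733}{29714} + \frac{191}{71852} = - \frac{11915002071}{1067505164}$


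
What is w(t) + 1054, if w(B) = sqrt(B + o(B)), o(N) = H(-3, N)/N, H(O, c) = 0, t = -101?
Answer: 1054 + I*sqrt(101) ≈ 1054.0 + 10.05*I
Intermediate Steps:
o(N) = 0 (o(N) = 0/N = 0)
w(B) = sqrt(B) (w(B) = sqrt(B + 0) = sqrt(B))
w(t) + 1054 = sqrt(-101) + 1054 = I*sqrt(101) + 1054 = 1054 + I*sqrt(101)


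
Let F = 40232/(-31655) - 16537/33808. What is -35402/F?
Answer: 37886945680480/1883642191 ≈ 20114.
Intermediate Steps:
F = -1883642191/1070192240 (F = 40232*(-1/31655) - 16537*1/33808 = -40232/31655 - 16537/33808 = -1883642191/1070192240 ≈ -1.7601)
-35402/F = -35402/(-1883642191/1070192240) = -35402*(-1070192240/1883642191) = 37886945680480/1883642191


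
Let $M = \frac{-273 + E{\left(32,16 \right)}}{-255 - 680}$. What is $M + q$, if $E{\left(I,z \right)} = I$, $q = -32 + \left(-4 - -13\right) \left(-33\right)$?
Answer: $- \frac{307374}{935} \approx -328.74$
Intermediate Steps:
$q = -329$ ($q = -32 + \left(-4 + 13\right) \left(-33\right) = -32 + 9 \left(-33\right) = -32 - 297 = -329$)
$M = \frac{241}{935}$ ($M = \frac{-273 + 32}{-255 - 680} = - \frac{241}{-935} = \left(-241\right) \left(- \frac{1}{935}\right) = \frac{241}{935} \approx 0.25775$)
$M + q = \frac{241}{935} - 329 = - \frac{307374}{935}$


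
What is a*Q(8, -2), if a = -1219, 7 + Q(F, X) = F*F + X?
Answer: -67045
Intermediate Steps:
Q(F, X) = -7 + X + F**2 (Q(F, X) = -7 + (F*F + X) = -7 + (F**2 + X) = -7 + (X + F**2) = -7 + X + F**2)
a*Q(8, -2) = -1219*(-7 - 2 + 8**2) = -1219*(-7 - 2 + 64) = -1219*55 = -67045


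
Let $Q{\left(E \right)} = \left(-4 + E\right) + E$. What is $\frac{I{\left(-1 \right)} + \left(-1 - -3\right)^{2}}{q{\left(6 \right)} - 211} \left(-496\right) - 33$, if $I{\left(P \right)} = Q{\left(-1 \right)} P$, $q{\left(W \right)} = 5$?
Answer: $- \frac{919}{103} \approx -8.9223$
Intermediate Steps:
$Q{\left(E \right)} = -4 + 2 E$
$I{\left(P \right)} = - 6 P$ ($I{\left(P \right)} = \left(-4 + 2 \left(-1\right)\right) P = \left(-4 - 2\right) P = - 6 P$)
$\frac{I{\left(-1 \right)} + \left(-1 - -3\right)^{2}}{q{\left(6 \right)} - 211} \left(-496\right) - 33 = \frac{\left(-6\right) \left(-1\right) + \left(-1 - -3\right)^{2}}{5 - 211} \left(-496\right) - 33 = \frac{6 + \left(-1 + 3\right)^{2}}{-206} \left(-496\right) - 33 = \left(6 + 2^{2}\right) \left(- \frac{1}{206}\right) \left(-496\right) - 33 = \left(6 + 4\right) \left(- \frac{1}{206}\right) \left(-496\right) - 33 = 10 \left(- \frac{1}{206}\right) \left(-496\right) - 33 = \left(- \frac{5}{103}\right) \left(-496\right) - 33 = \frac{2480}{103} - 33 = - \frac{919}{103}$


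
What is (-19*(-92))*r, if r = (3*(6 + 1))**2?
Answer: 770868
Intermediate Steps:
r = 441 (r = (3*7)**2 = 21**2 = 441)
(-19*(-92))*r = -19*(-92)*441 = 1748*441 = 770868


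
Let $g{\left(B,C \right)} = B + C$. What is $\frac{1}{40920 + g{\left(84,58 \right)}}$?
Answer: $\frac{1}{41062} \approx 2.4353 \cdot 10^{-5}$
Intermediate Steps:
$\frac{1}{40920 + g{\left(84,58 \right)}} = \frac{1}{40920 + \left(84 + 58\right)} = \frac{1}{40920 + 142} = \frac{1}{41062}$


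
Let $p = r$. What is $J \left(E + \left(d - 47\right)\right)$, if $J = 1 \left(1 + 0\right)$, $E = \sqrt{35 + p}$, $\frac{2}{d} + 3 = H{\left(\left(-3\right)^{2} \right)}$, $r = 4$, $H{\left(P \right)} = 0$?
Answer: $- \frac{143}{3} + \sqrt{39} \approx -41.422$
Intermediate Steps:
$d = - \frac{2}{3}$ ($d = \frac{2}{-3 + 0} = \frac{2}{-3} = 2 \left(- \frac{1}{3}\right) = - \frac{2}{3} \approx -0.66667$)
$p = 4$
$E = \sqrt{39}$ ($E = \sqrt{35 + 4} = \sqrt{39} \approx 6.245$)
$J = 1$ ($J = 1 \cdot 1 = 1$)
$J \left(E + \left(d - 47\right)\right) = 1 \left(\sqrt{39} - \frac{143}{3}\right) = 1 \left(- \frac{143}{3} + \sqrt{39}\right) = - \frac{143}{3} + \sqrt{39}$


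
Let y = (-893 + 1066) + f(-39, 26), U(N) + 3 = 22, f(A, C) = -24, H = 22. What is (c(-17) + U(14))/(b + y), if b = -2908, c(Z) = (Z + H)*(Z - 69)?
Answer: 411/2759 ≈ 0.14897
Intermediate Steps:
U(N) = 19 (U(N) = -3 + 22 = 19)
c(Z) = (-69 + Z)*(22 + Z) (c(Z) = (Z + 22)*(Z - 69) = (22 + Z)*(-69 + Z) = (-69 + Z)*(22 + Z))
y = 149 (y = (-893 + 1066) - 24 = 173 - 24 = 149)
(c(-17) + U(14))/(b + y) = ((-1518 + (-17)² - 47*(-17)) + 19)/(-2908 + 149) = ((-1518 + 289 + 799) + 19)/(-2759) = (-430 + 19)*(-1/2759) = -411*(-1/2759) = 411/2759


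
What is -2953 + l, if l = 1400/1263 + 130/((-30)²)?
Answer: -111841697/37890 ≈ -2951.7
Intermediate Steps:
l = 47473/37890 (l = 1400*(1/1263) + 130/900 = 1400/1263 + 130*(1/900) = 1400/1263 + 13/90 = 47473/37890 ≈ 1.2529)
-2953 + l = -2953 + 47473/37890 = -111841697/37890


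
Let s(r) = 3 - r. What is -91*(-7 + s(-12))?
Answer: -728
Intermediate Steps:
-91*(-7 + s(-12)) = -91*(-7 + (3 - 1*(-12))) = -91*(-7 + (3 + 12)) = -91*(-7 + 15) = -91*8 = -728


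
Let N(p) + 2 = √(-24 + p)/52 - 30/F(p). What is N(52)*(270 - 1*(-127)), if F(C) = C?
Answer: -26599/26 + 397*√7/26 ≈ -982.64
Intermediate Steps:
N(p) = -2 - 30/p + √(-24 + p)/52 (N(p) = -2 + (√(-24 + p)/52 - 30/p) = -2 + (-30/p + √(-24 + p)/52) = -2 - 30/p + √(-24 + p)/52)
N(52)*(270 - 1*(-127)) = (-2 - 30/52 + √(-24 + 52)/52)*(270 - 1*(-127)) = (-2 - 30*1/52 + √28/52)*(270 + 127) = (-2 - 15/26 + (2*√7)/52)*397 = (-2 - 15/26 + √7/26)*397 = (-67/26 + √7/26)*397 = -26599/26 + 397*√7/26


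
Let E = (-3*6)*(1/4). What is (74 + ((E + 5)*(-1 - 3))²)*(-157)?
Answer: -12246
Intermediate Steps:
E = -9/2 (E = -18/4 = -18*¼ = -9/2 ≈ -4.5000)
(74 + ((E + 5)*(-1 - 3))²)*(-157) = (74 + ((-9/2 + 5)*(-1 - 3))²)*(-157) = (74 + ((½)*(-4))²)*(-157) = (74 + (-2)²)*(-157) = (74 + 4)*(-157) = 78*(-157) = -12246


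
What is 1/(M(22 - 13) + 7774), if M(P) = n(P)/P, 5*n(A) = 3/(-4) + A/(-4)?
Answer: 15/116609 ≈ 0.00012863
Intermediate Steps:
n(A) = -3/20 - A/20 (n(A) = (3/(-4) + A/(-4))/5 = (3*(-¼) + A*(-¼))/5 = (-¾ - A/4)/5 = -3/20 - A/20)
M(P) = (-3/20 - P/20)/P
1/(M(22 - 13) + 7774) = 1/((-3 - (22 - 13))/(20*(22 - 13)) + 7774) = 1/((1/20)*(-3 - 1*9)/9 + 7774) = 1/((1/20)*(⅑)*(-3 - 9) + 7774) = 1/((1/20)*(⅑)*(-12) + 7774) = 1/(-1/15 + 7774) = 1/(116609/15) = 15/116609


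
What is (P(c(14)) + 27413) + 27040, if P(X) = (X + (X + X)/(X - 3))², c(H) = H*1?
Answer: 6621937/121 ≈ 54727.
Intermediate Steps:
c(H) = H
P(X) = (X + 2*X/(-3 + X))² (P(X) = (X + (2*X)/(-3 + X))² = (X + 2*X/(-3 + X))²)
(P(c(14)) + 27413) + 27040 = (14²*(-1 + 14)²/(-3 + 14)² + 27413) + 27040 = (196*13²/11² + 27413) + 27040 = (196*169*(1/121) + 27413) + 27040 = (33124/121 + 27413) + 27040 = 3350097/121 + 27040 = 6621937/121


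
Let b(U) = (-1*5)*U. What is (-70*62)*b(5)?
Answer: 108500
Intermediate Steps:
b(U) = -5*U
(-70*62)*b(5) = (-70*62)*(-5*5) = -4340*(-25) = 108500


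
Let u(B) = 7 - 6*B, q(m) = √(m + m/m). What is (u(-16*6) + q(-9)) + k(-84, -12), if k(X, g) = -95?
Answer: 488 + 2*I*√2 ≈ 488.0 + 2.8284*I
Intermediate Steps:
q(m) = √(1 + m) (q(m) = √(m + 1) = √(1 + m))
(u(-16*6) + q(-9)) + k(-84, -12) = ((7 - (-96)*6) + √(1 - 9)) - 95 = ((7 - 6*(-96)) + √(-8)) - 95 = ((7 + 576) + 2*I*√2) - 95 = (583 + 2*I*√2) - 95 = 488 + 2*I*√2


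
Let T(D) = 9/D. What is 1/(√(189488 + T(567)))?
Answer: 3*√83564215/11937745 ≈ 0.0022973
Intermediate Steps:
1/(√(189488 + T(567))) = 1/(√(189488 + 9/567)) = 1/(√(189488 + 9*(1/567))) = 1/(√(189488 + 1/63)) = 1/(√(11937745/63)) = 1/(√83564215/21) = 3*√83564215/11937745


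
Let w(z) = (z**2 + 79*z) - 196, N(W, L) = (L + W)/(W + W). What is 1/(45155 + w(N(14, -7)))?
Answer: 16/719661 ≈ 2.2233e-5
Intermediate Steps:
N(W, L) = (L + W)/(2*W) (N(W, L) = (L + W)/((2*W)) = (L + W)*(1/(2*W)) = (L + W)/(2*W))
w(z) = -196 + z**2 + 79*z
1/(45155 + w(N(14, -7))) = 1/(45155 + (-196 + ((1/2)*(-7 + 14)/14)**2 + 79*((1/2)*(-7 + 14)/14))) = 1/(45155 + (-196 + ((1/2)*(1/14)*7)**2 + 79*((1/2)*(1/14)*7))) = 1/(45155 + (-196 + (1/4)**2 + 79*(1/4))) = 1/(45155 + (-196 + 1/16 + 79/4)) = 1/(45155 - 2819/16) = 1/(719661/16) = 16/719661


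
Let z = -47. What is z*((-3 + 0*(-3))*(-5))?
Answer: -705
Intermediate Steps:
z*((-3 + 0*(-3))*(-5)) = -47*(-3 + 0*(-3))*(-5) = -47*(-3 + 0)*(-5) = -(-141)*(-5) = -47*15 = -705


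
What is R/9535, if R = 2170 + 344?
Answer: 2514/9535 ≈ 0.26366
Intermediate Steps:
R = 2514
R/9535 = 2514/9535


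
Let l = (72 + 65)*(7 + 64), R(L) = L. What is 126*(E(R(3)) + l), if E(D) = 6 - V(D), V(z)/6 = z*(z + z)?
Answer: 1212750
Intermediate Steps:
V(z) = 12*z² (V(z) = 6*(z*(z + z)) = 6*(z*(2*z)) = 6*(2*z²) = 12*z²)
l = 9727 (l = 137*71 = 9727)
E(D) = 6 - 12*D²
126*(E(R(3)) + l) = 126*((6 - 12*3²) + 9727) = 126*((6 - 12*9) + 9727) = 126*((6 - 108) + 9727) = 126*(-102 + 9727) = 126*9625 = 1212750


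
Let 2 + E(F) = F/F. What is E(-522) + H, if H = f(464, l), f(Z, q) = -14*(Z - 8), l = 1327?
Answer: -6385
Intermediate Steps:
E(F) = -1 (E(F) = -2 + F/F = -2 + 1 = -1)
f(Z, q) = 112 - 14*Z (f(Z, q) = -14*(-8 + Z) = 112 - 14*Z)
H = -6384 (H = 112 - 14*464 = 112 - 6496 = -6384)
E(-522) + H = -1 - 6384 = -6385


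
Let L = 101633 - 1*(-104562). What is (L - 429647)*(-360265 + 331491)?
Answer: 6429607848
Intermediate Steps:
L = 206195 (L = 101633 + 104562 = 206195)
(L - 429647)*(-360265 + 331491) = (206195 - 429647)*(-360265 + 331491) = -223452*(-28774) = 6429607848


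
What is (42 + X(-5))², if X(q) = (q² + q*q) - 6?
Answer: 7396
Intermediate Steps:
X(q) = -6 + 2*q² (X(q) = (q² + q²) - 6 = 2*q² - 6 = -6 + 2*q²)
(42 + X(-5))² = (42 + (-6 + 2*(-5)²))² = (42 + (-6 + 2*25))² = (42 + (-6 + 50))² = (42 + 44)² = 86² = 7396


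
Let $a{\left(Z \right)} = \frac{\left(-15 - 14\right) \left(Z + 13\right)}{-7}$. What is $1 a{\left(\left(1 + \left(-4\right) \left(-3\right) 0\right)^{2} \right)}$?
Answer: $58$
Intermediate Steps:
$a{\left(Z \right)} = \frac{377}{7} + \frac{29 Z}{7}$ ($a{\left(Z \right)} = - 29 \left(13 + Z\right) \left(- \frac{1}{7}\right) = \left(-377 - 29 Z\right) \left(- \frac{1}{7}\right) = \frac{377}{7} + \frac{29 Z}{7}$)
$1 a{\left(\left(1 + \left(-4\right) \left(-3\right) 0\right)^{2} \right)} = 1 \left(\frac{377}{7} + \frac{29 \left(1 + \left(-4\right) \left(-3\right) 0\right)^{2}}{7}\right) = 1 \left(\frac{377}{7} + \frac{29 \left(1 + 12 \cdot 0\right)^{2}}{7}\right) = 1 \left(\frac{377}{7} + \frac{29 \left(1 + 0\right)^{2}}{7}\right) = 1 \left(\frac{377}{7} + \frac{29 \cdot 1^{2}}{7}\right) = 1 \left(\frac{377}{7} + \frac{29}{7} \cdot 1\right) = 1 \left(\frac{377}{7} + \frac{29}{7}\right) = 1 \cdot 58 = 58$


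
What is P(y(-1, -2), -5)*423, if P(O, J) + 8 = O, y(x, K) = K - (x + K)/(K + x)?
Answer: -4653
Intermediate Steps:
y(x, K) = -1 + K (y(x, K) = K - (K + x)/(K + x) = K - 1*1 = K - 1 = -1 + K)
P(O, J) = -8 + O
P(y(-1, -2), -5)*423 = (-8 + (-1 - 2))*423 = (-8 - 3)*423 = -11*423 = -4653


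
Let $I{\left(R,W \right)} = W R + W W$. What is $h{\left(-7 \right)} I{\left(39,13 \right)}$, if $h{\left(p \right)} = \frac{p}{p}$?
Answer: $676$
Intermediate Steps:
$h{\left(p \right)} = 1$
$I{\left(R,W \right)} = W^{2} + R W$ ($I{\left(R,W \right)} = R W + W^{2} = W^{2} + R W$)
$h{\left(-7 \right)} I{\left(39,13 \right)} = 1 \cdot 13 \left(39 + 13\right) = 1 \cdot 13 \cdot 52 = 1 \cdot 676 = 676$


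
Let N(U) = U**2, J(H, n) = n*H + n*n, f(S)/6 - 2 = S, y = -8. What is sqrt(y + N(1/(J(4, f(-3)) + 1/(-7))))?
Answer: I*sqrt(55063)/83 ≈ 2.8272*I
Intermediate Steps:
f(S) = 12 + 6*S
J(H, n) = n**2 + H*n (J(H, n) = H*n + n**2 = n**2 + H*n)
sqrt(y + N(1/(J(4, f(-3)) + 1/(-7)))) = sqrt(-8 + (1/((12 + 6*(-3))*(4 + (12 + 6*(-3))) + 1/(-7)))**2) = sqrt(-8 + (1/((12 - 18)*(4 + (12 - 18)) - 1/7))**2) = sqrt(-8 + (1/(-6*(4 - 6) - 1/7))**2) = sqrt(-8 + (1/(-6*(-2) - 1/7))**2) = sqrt(-8 + (1/(12 - 1/7))**2) = sqrt(-8 + (1/(83/7))**2) = sqrt(-8 + (7/83)**2) = sqrt(-8 + 49/6889) = sqrt(-55063/6889) = I*sqrt(55063)/83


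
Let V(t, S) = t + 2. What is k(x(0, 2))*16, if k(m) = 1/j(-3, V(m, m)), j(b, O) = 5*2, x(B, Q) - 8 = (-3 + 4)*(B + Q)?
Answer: 8/5 ≈ 1.6000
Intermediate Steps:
V(t, S) = 2 + t
x(B, Q) = 8 + B + Q (x(B, Q) = 8 + (-3 + 4)*(B + Q) = 8 + 1*(B + Q) = 8 + (B + Q) = 8 + B + Q)
j(b, O) = 10
k(m) = ⅒ (k(m) = 1/10 = ⅒)
k(x(0, 2))*16 = (⅒)*16 = 8/5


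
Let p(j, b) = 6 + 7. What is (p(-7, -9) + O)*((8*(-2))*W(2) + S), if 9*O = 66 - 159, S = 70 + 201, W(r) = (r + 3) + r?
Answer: 424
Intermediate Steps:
W(r) = 3 + 2*r (W(r) = (3 + r) + r = 3 + 2*r)
p(j, b) = 13
S = 271
O = -31/3 (O = (66 - 159)/9 = (1/9)*(-93) = -31/3 ≈ -10.333)
(p(-7, -9) + O)*((8*(-2))*W(2) + S) = (13 - 31/3)*((8*(-2))*(3 + 2*2) + 271) = 8*(-16*(3 + 4) + 271)/3 = 8*(-16*7 + 271)/3 = 8*(-112 + 271)/3 = (8/3)*159 = 424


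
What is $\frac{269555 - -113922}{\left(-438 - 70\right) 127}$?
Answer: $- \frac{383477}{64516} \approx -5.9439$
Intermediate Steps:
$\frac{269555 - -113922}{\left(-438 - 70\right) 127} = \frac{269555 + 113922}{\left(-508\right) 127} = \frac{383477}{-64516} = 383477 \left(- \frac{1}{64516}\right) = - \frac{383477}{64516}$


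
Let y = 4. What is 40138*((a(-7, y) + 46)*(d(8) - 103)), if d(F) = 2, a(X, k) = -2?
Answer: -178373272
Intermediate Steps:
40138*((a(-7, y) + 46)*(d(8) - 103)) = 40138*((-2 + 46)*(2 - 103)) = 40138*(44*(-101)) = 40138*(-4444) = -178373272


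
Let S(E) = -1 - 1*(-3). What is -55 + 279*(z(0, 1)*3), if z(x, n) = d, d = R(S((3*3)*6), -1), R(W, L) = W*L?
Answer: -1729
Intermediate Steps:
S(E) = 2 (S(E) = -1 + 3 = 2)
R(W, L) = L*W
d = -2 (d = -1*2 = -2)
z(x, n) = -2
-55 + 279*(z(0, 1)*3) = -55 + 279*(-2*3) = -55 + 279*(-6) = -55 - 1674 = -1729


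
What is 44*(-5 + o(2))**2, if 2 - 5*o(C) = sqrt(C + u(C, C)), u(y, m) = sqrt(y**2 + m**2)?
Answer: 44*(23 + sqrt(2)*sqrt(1 + sqrt(2)))**2/25 ≈ 1117.4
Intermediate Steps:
u(y, m) = sqrt(m**2 + y**2)
o(C) = 2/5 - sqrt(C + sqrt(2)*sqrt(C**2))/5 (o(C) = 2/5 - sqrt(C + sqrt(C**2 + C**2))/5 = 2/5 - sqrt(C + sqrt(2*C**2))/5 = 2/5 - sqrt(C + sqrt(2)*sqrt(C**2))/5)
44*(-5 + o(2))**2 = 44*(-5 + (2/5 - sqrt(2 + sqrt(2)*sqrt(2**2))/5))**2 = 44*(-5 + (2/5 - sqrt(2 + sqrt(2)*sqrt(4))/5))**2 = 44*(-5 + (2/5 - sqrt(2 + sqrt(2)*2)/5))**2 = 44*(-5 + (2/5 - sqrt(2 + 2*sqrt(2))/5))**2 = 44*(-23/5 - sqrt(2 + 2*sqrt(2))/5)**2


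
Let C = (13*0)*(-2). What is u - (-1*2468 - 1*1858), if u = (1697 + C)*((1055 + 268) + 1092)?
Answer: 4102581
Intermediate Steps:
C = 0 (C = 0*(-2) = 0)
u = 4098255 (u = (1697 + 0)*((1055 + 268) + 1092) = 1697*(1323 + 1092) = 1697*2415 = 4098255)
u - (-1*2468 - 1*1858) = 4098255 - (-1*2468 - 1*1858) = 4098255 - (-2468 - 1858) = 4098255 - 1*(-4326) = 4098255 + 4326 = 4102581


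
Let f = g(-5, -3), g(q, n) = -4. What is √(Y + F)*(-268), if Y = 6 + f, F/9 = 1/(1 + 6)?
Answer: -268*√161/7 ≈ -485.79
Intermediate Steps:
F = 9/7 (F = 9/(1 + 6) = 9/7 ≈ 1.2857)
f = -4
Y = 2 (Y = 6 - 4 = 2)
√(Y + F)*(-268) = √(2 + 9/7)*(-268) = √(23/7)*(-268) = (√161/7)*(-268) = -268*√161/7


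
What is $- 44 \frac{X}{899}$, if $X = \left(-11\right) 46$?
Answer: $\frac{22264}{899} \approx 24.765$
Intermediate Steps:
$X = -506$
$- 44 \frac{X}{899} = - 44 \left(- \frac{506}{899}\right) = - 44 \left(\left(-506\right) \frac{1}{899}\right) = \left(-44\right) \left(- \frac{506}{899}\right) = \frac{22264}{899}$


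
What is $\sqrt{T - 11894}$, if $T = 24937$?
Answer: $\sqrt{13043} \approx 114.21$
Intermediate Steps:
$\sqrt{T - 11894} = \sqrt{24937 - 11894} = \sqrt{13043}$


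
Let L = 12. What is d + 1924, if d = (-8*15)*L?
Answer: 484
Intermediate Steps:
d = -1440 (d = -8*15*12 = -120*12 = -1440)
d + 1924 = -1440 + 1924 = 484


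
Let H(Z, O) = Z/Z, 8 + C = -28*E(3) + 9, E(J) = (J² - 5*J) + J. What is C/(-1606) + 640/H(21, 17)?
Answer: 1027755/1606 ≈ 639.95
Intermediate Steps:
E(J) = J² - 4*J
C = 85 (C = -8 + (-84*(-4 + 3) + 9) = -8 + (-84*(-1) + 9) = -8 + (-28*(-3) + 9) = -8 + (84 + 9) = -8 + 93 = 85)
H(Z, O) = 1
C/(-1606) + 640/H(21, 17) = 85/(-1606) + 640/1 = 85*(-1/1606) + 640*1 = -85/1606 + 640 = 1027755/1606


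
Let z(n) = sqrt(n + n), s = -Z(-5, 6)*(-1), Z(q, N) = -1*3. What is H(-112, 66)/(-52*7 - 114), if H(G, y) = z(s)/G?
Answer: I*sqrt(6)/53536 ≈ 4.5754e-5*I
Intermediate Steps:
Z(q, N) = -3
s = -3 (s = -(-3)*(-1) = -1*3 = -3)
z(n) = sqrt(2)*sqrt(n) (z(n) = sqrt(2*n) = sqrt(2)*sqrt(n))
H(G, y) = I*sqrt(6)/G (H(G, y) = (sqrt(2)*sqrt(-3))/G = (sqrt(2)*(I*sqrt(3)))/G = (I*sqrt(6))/G = I*sqrt(6)/G)
H(-112, 66)/(-52*7 - 114) = (I*sqrt(6)/(-112))/(-52*7 - 114) = (I*sqrt(6)*(-1/112))/(-364 - 114) = -I*sqrt(6)/112/(-478) = -I*sqrt(6)/112*(-1/478) = I*sqrt(6)/53536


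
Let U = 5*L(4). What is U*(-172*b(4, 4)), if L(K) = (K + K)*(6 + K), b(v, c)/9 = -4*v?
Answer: 9907200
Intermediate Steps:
b(v, c) = -36*v (b(v, c) = 9*(-4*v) = -36*v)
L(K) = 2*K*(6 + K) (L(K) = (2*K)*(6 + K) = 2*K*(6 + K))
U = 400 (U = 5*(2*4*(6 + 4)) = 5*(2*4*10) = 5*80 = 400)
U*(-172*b(4, 4)) = 400*(-(-6192)*4) = 400*(-172*(-144)) = 400*24768 = 9907200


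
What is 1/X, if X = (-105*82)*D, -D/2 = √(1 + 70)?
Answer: √71/1222620 ≈ 6.8919e-6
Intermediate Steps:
D = -2*√71 (D = -2*√(1 + 70) = -2*√71 ≈ -16.852)
X = 17220*√71 (X = (-105*82)*(-2*√71) = -(-17220)*√71 = 17220*√71 ≈ 1.4510e+5)
1/X = 1/(17220*√71) = √71/1222620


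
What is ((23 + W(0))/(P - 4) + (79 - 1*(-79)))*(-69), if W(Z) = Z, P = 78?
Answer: -808335/74 ≈ -10923.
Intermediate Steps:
((23 + W(0))/(P - 4) + (79 - 1*(-79)))*(-69) = ((23 + 0)/(78 - 4) + (79 - 1*(-79)))*(-69) = (23/74 + (79 + 79))*(-69) = (23*(1/74) + 158)*(-69) = (23/74 + 158)*(-69) = (11715/74)*(-69) = -808335/74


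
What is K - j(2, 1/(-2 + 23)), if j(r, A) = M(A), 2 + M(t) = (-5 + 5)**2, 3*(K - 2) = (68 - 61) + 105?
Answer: 124/3 ≈ 41.333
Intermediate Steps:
K = 118/3 (K = 2 + ((68 - 61) + 105)/3 = 2 + (7 + 105)/3 = 2 + (1/3)*112 = 2 + 112/3 = 118/3 ≈ 39.333)
M(t) = -2 (M(t) = -2 + (-5 + 5)**2 = -2 + 0**2 = -2 + 0 = -2)
j(r, A) = -2
K - j(2, 1/(-2 + 23)) = 118/3 - 1*(-2) = 118/3 + 2 = 124/3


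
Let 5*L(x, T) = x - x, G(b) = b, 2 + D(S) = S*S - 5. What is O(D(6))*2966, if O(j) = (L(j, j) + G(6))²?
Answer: 106776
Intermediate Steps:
D(S) = -7 + S² (D(S) = -2 + (S*S - 5) = -2 + (S² - 5) = -2 + (-5 + S²) = -7 + S²)
L(x, T) = 0 (L(x, T) = (x - x)/5 = (⅕)*0 = 0)
O(j) = 36 (O(j) = (0 + 6)² = 6² = 36)
O(D(6))*2966 = 36*2966 = 106776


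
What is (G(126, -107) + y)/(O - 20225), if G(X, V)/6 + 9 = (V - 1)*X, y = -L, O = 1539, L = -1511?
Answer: 80191/18686 ≈ 4.2915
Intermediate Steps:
y = 1511 (y = -1*(-1511) = 1511)
G(X, V) = -54 + 6*X*(-1 + V) (G(X, V) = -54 + 6*((V - 1)*X) = -54 + 6*((-1 + V)*X) = -54 + 6*(X*(-1 + V)) = -54 + 6*X*(-1 + V))
(G(126, -107) + y)/(O - 20225) = ((-54 - 6*126 + 6*(-107)*126) + 1511)/(1539 - 20225) = ((-54 - 756 - 80892) + 1511)/(-18686) = (-81702 + 1511)*(-1/18686) = -80191*(-1/18686) = 80191/18686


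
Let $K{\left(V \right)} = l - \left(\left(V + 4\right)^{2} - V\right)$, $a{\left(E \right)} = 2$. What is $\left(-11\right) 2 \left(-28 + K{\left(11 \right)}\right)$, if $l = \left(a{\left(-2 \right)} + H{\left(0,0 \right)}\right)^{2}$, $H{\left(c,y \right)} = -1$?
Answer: $5302$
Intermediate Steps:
$l = 1$ ($l = \left(2 - 1\right)^{2} = 1^{2} = 1$)
$K{\left(V \right)} = 1 + V - \left(4 + V\right)^{2}$ ($K{\left(V \right)} = 1 - \left(\left(V + 4\right)^{2} - V\right) = 1 - \left(\left(4 + V\right)^{2} - V\right) = 1 + \left(V - \left(4 + V\right)^{2}\right) = 1 + V - \left(4 + V\right)^{2}$)
$\left(-11\right) 2 \left(-28 + K{\left(11 \right)}\right) = \left(-11\right) 2 \left(-28 + \left(1 + 11 - \left(4 + 11\right)^{2}\right)\right) = - 22 \left(-28 + \left(1 + 11 - 15^{2}\right)\right) = - 22 \left(-28 + \left(1 + 11 - 225\right)\right) = - 22 \left(-28 - 213\right) = \left(-22\right) \left(-241\right) = 5302$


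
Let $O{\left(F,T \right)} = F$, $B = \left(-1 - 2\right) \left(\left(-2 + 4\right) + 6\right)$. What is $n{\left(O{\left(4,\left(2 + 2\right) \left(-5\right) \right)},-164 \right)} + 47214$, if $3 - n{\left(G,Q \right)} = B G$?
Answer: $47313$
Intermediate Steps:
$B = -24$ ($B = - 3 \left(2 + 6\right) = \left(-3\right) 8 = -24$)
$n{\left(G,Q \right)} = 3 + 24 G$ ($n{\left(G,Q \right)} = 3 - - 24 G = 3 + 24 G$)
$n{\left(O{\left(4,\left(2 + 2\right) \left(-5\right) \right)},-164 \right)} + 47214 = \left(3 + 24 \cdot 4\right) + 47214 = \left(3 + 96\right) + 47214 = 99 + 47214 = 47313$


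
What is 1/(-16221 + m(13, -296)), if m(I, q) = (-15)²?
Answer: -1/15996 ≈ -6.2516e-5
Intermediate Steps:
m(I, q) = 225
1/(-16221 + m(13, -296)) = 1/(-16221 + 225) = 1/(-15996) = -1/15996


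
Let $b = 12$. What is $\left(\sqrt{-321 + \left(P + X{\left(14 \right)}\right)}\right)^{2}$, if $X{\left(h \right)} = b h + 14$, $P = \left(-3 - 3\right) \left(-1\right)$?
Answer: $-133$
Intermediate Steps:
$P = 6$ ($P = \left(-6\right) \left(-1\right) = 6$)
$X{\left(h \right)} = 14 + 12 h$ ($X{\left(h \right)} = 12 h + 14 = 14 + 12 h$)
$\left(\sqrt{-321 + \left(P + X{\left(14 \right)}\right)}\right)^{2} = \left(\sqrt{-321 + \left(6 + \left(14 + 12 \cdot 14\right)\right)}\right)^{2} = \left(\sqrt{-321 + \left(6 + \left(14 + 168\right)\right)}\right)^{2} = \left(\sqrt{-321 + \left(6 + 182\right)}\right)^{2} = \left(\sqrt{-321 + 188}\right)^{2} = \left(\sqrt{-133}\right)^{2} = \left(i \sqrt{133}\right)^{2} = -133$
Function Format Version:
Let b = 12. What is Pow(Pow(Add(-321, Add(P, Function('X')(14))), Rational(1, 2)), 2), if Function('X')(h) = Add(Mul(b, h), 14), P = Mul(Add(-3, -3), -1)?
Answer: -133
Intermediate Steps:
P = 6 (P = Mul(-6, -1) = 6)
Function('X')(h) = Add(14, Mul(12, h)) (Function('X')(h) = Add(Mul(12, h), 14) = Add(14, Mul(12, h)))
Pow(Pow(Add(-321, Add(P, Function('X')(14))), Rational(1, 2)), 2) = Pow(Pow(Add(-321, Add(6, Add(14, Mul(12, 14)))), Rational(1, 2)), 2) = Pow(Pow(Add(-321, Add(6, Add(14, 168))), Rational(1, 2)), 2) = Pow(Pow(Add(-321, Add(6, 182)), Rational(1, 2)), 2) = Pow(Pow(Add(-321, 188), Rational(1, 2)), 2) = Pow(Pow(-133, Rational(1, 2)), 2) = Pow(Mul(I, Pow(133, Rational(1, 2))), 2) = -133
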